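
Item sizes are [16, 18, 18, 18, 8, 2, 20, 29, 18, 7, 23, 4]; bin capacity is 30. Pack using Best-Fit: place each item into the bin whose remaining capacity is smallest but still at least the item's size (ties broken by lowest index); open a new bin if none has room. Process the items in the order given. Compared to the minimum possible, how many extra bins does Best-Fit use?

0

Best-Fit: [16] [18,8,2] [18] [18] [20,7] [29] [18] [23,4] → 8 bins.
8 items exceed 15 (half the capacity), and no two of those can share a bin, so at least 8 bins are needed.
So 8 is already optimal.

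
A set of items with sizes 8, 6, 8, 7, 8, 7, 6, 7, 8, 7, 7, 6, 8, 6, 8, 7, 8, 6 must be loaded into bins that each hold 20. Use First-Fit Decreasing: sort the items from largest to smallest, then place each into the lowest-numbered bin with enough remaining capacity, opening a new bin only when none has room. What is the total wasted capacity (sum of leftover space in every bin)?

32

Sorted descending: 8, 8, 8, 8, 8, 8, 8, 7, 7, 7, 7, 7, 7, 6, 6, 6, 6, 6.
8 → bin 1 (remaining 12)
8 → bin 1 (remaining 4)
8 → bin 2 (remaining 12)
8 → bin 2 (remaining 4)
8 → bin 3 (remaining 12)
8 → bin 3 (remaining 4)
8 → bin 4 (remaining 12)
7 → bin 4 (remaining 5)
7 → bin 5 (remaining 13)
7 → bin 5 (remaining 6)
7 → bin 6 (remaining 13)
7 → bin 6 (remaining 6)
7 → bin 7 (remaining 13)
6 → bin 5 (remaining 0)
6 → bin 6 (remaining 0)
6 → bin 7 (remaining 7)
6 → bin 7 (remaining 1)
6 → bin 8 (remaining 14)
8 bins × 20 = 160; used 128; unused 32.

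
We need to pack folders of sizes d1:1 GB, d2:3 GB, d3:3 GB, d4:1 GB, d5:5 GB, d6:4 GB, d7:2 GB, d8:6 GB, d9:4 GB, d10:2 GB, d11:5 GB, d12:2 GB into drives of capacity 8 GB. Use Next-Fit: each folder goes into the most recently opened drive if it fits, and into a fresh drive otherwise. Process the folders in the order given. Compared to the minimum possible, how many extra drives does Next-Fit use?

Next-Fit: [1,3,3,1] [5] [4,2] [6] [4,2] [5,2] → 6 drives.
Total size 38 GB; any packing needs at least ⌈38/8⌉ = 5 drives.
An optimal packing achieves that bound: [6,2] [5,3] [5,3] [4,4] [2,2,1,1] → 5 drives.
Excess: 6 − 5 = 1.

1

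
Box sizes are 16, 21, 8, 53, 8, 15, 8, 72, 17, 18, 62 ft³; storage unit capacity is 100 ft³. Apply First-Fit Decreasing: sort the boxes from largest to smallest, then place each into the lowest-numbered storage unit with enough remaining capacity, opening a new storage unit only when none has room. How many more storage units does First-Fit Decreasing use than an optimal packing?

First-Fit Decreasing: [72,21] [62,18,17] [53,16,15,8,8] [8] → 4 storage units.
Total size 298 ft³; any packing needs at least ⌈298/100⌉ = 3 storage units.
An optimal packing achieves that bound: [72,18,8] [62,21,17] [53,16,15,8,8] → 3 storage units.
Excess: 4 − 3 = 1.

1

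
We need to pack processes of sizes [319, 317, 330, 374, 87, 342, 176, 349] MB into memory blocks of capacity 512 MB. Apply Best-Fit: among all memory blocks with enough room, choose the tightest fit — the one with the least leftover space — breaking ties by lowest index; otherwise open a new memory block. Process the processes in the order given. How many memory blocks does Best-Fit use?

319 MB → memory block 1 (remaining 193 MB)
317 MB → memory block 2 (remaining 195 MB)
330 MB → memory block 3 (remaining 182 MB)
374 MB → memory block 4 (remaining 138 MB)
87 MB → memory block 4 (remaining 51 MB)
342 MB → memory block 5 (remaining 170 MB)
176 MB → memory block 3 (remaining 6 MB)
349 MB → memory block 6 (remaining 163 MB)

6 memory blocks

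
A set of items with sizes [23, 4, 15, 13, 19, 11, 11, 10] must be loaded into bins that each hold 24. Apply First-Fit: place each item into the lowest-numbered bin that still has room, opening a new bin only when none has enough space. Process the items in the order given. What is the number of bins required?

23 → bin 1 (remaining 1)
4 → bin 2 (remaining 20)
15 → bin 2 (remaining 5)
13 → bin 3 (remaining 11)
19 → bin 4 (remaining 5)
11 → bin 3 (remaining 0)
11 → bin 5 (remaining 13)
10 → bin 5 (remaining 3)
Final bins: [23] [4,15] [13,11] [19] [11,10].

5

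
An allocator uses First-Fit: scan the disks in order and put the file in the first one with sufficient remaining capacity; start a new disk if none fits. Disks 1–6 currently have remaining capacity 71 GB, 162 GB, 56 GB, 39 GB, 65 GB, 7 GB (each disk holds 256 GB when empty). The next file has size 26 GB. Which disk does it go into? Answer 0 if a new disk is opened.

1

Disks with room: disk 1 (71 GB), disk 2 (162 GB), disk 3 (56 GB), disk 4 (39 GB), disk 5 (65 GB).
The first with room is disk 1.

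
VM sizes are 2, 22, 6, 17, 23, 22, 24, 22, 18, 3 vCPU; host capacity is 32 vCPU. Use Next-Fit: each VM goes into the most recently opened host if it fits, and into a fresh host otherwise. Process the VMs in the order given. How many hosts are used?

Put 2 vCPU in host 1; 30 vCPU remain.
Put 22 vCPU in host 1; 8 vCPU remain.
Put 6 vCPU in host 1; 2 vCPU remain.
Put 17 vCPU in host 2; 15 vCPU remain.
Put 23 vCPU in host 3; 9 vCPU remain.
Put 22 vCPU in host 4; 10 vCPU remain.
Put 24 vCPU in host 5; 8 vCPU remain.
Put 22 vCPU in host 6; 10 vCPU remain.
Put 18 vCPU in host 7; 14 vCPU remain.
Put 3 vCPU in host 7; 11 vCPU remain.
Final hosts: [2,22,6] [17] [23] [22] [24] [22] [18,3].

7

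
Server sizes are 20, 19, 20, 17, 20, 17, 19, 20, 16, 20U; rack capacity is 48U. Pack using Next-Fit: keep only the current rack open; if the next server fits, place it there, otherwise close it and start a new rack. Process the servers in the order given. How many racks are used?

Put 20U in rack 1; 28U remain.
Put 19U in rack 1; 9U remain.
Put 20U in rack 2; 28U remain.
Put 17U in rack 2; 11U remain.
Put 20U in rack 3; 28U remain.
Put 17U in rack 3; 11U remain.
Put 19U in rack 4; 29U remain.
Put 20U in rack 4; 9U remain.
Put 16U in rack 5; 32U remain.
Put 20U in rack 5; 12U remain.
Final racks: [20,19] [20,17] [20,17] [19,20] [16,20].

5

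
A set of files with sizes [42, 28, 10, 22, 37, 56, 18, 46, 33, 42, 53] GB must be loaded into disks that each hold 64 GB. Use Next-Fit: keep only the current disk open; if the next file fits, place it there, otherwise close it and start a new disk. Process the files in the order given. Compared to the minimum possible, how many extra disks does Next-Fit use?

Next-Fit: [42] [28,10,22] [37] [56] [18,46] [33] [42] [53] → 8 disks.
Total size 387 GB; any packing needs at least ⌈387/64⌉ = 7 disks.
An optimal packing achieves that bound: [56] [53,10] [46,18] [42,22] [42] [37] [33,28] → 7 disks.
Excess: 8 − 7 = 1.

1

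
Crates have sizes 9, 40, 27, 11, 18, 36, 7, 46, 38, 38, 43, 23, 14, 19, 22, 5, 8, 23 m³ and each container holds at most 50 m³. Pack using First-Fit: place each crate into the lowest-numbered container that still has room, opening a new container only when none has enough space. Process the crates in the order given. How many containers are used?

10

9 m³ → container 1 (remaining 41 m³)
40 m³ → container 1 (remaining 1 m³)
27 m³ → container 2 (remaining 23 m³)
11 m³ → container 2 (remaining 12 m³)
18 m³ → container 3 (remaining 32 m³)
36 m³ → container 4 (remaining 14 m³)
7 m³ → container 2 (remaining 5 m³)
46 m³ → container 5 (remaining 4 m³)
38 m³ → container 6 (remaining 12 m³)
38 m³ → container 7 (remaining 12 m³)
43 m³ → container 8 (remaining 7 m³)
23 m³ → container 3 (remaining 9 m³)
14 m³ → container 4 (remaining 0 m³)
19 m³ → container 9 (remaining 31 m³)
22 m³ → container 9 (remaining 9 m³)
5 m³ → container 2 (remaining 0 m³)
8 m³ → container 3 (remaining 1 m³)
23 m³ → container 10 (remaining 27 m³)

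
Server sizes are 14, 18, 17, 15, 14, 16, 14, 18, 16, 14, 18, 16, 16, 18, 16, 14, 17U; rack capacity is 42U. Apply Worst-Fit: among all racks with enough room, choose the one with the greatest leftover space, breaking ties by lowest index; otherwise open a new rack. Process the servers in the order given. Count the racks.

14U → rack 1 (remaining 28U)
18U → rack 1 (remaining 10U)
17U → rack 2 (remaining 25U)
15U → rack 2 (remaining 10U)
14U → rack 3 (remaining 28U)
16U → rack 3 (remaining 12U)
14U → rack 4 (remaining 28U)
18U → rack 4 (remaining 10U)
16U → rack 5 (remaining 26U)
14U → rack 5 (remaining 12U)
18U → rack 6 (remaining 24U)
16U → rack 6 (remaining 8U)
16U → rack 7 (remaining 26U)
18U → rack 7 (remaining 8U)
16U → rack 8 (remaining 26U)
14U → rack 8 (remaining 12U)
17U → rack 9 (remaining 25U)
Final racks: [14,18] [17,15] [14,16] [14,18] [16,14] [18,16] [16,18] [16,14] [17].

9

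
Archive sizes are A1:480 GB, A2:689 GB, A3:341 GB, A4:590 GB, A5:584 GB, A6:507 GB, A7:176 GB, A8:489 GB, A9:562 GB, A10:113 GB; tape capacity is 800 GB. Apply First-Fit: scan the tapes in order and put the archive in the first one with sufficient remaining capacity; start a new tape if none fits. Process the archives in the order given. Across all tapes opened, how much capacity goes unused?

Put A1 (480 GB) in tape 1; 320 GB remain.
Put A2 (689 GB) in tape 2; 111 GB remain.
Put A3 (341 GB) in tape 3; 459 GB remain.
Put A4 (590 GB) in tape 4; 210 GB remain.
Put A5 (584 GB) in tape 5; 216 GB remain.
Put A6 (507 GB) in tape 6; 293 GB remain.
Put A7 (176 GB) in tape 1; 144 GB remain.
Put A8 (489 GB) in tape 7; 311 GB remain.
Put A9 (562 GB) in tape 8; 238 GB remain.
Put A10 (113 GB) in tape 1; 31 GB remain.
8 tapes × 800 GB = 6400 GB; used 4531 GB; unused 1869 GB.

1869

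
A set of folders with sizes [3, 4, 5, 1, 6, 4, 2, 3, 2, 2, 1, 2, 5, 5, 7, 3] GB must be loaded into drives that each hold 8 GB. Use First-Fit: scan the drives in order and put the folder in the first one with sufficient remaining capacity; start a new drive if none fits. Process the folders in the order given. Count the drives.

3 GB → drive 1 (remaining 5 GB)
4 GB → drive 1 (remaining 1 GB)
5 GB → drive 2 (remaining 3 GB)
1 GB → drive 1 (remaining 0 GB)
6 GB → drive 3 (remaining 2 GB)
4 GB → drive 4 (remaining 4 GB)
2 GB → drive 2 (remaining 1 GB)
3 GB → drive 4 (remaining 1 GB)
2 GB → drive 3 (remaining 0 GB)
2 GB → drive 5 (remaining 6 GB)
1 GB → drive 2 (remaining 0 GB)
2 GB → drive 5 (remaining 4 GB)
5 GB → drive 6 (remaining 3 GB)
5 GB → drive 7 (remaining 3 GB)
7 GB → drive 8 (remaining 1 GB)
3 GB → drive 5 (remaining 1 GB)

8 drives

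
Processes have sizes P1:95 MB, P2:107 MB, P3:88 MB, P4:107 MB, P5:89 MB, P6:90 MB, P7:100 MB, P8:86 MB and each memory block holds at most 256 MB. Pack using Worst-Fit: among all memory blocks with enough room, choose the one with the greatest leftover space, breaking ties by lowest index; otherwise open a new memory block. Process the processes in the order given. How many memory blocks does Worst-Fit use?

Put P1 (95 MB) in memory block 1; 161 MB remain.
Put P2 (107 MB) in memory block 1; 54 MB remain.
Put P3 (88 MB) in memory block 2; 168 MB remain.
Put P4 (107 MB) in memory block 2; 61 MB remain.
Put P5 (89 MB) in memory block 3; 167 MB remain.
Put P6 (90 MB) in memory block 3; 77 MB remain.
Put P7 (100 MB) in memory block 4; 156 MB remain.
Put P8 (86 MB) in memory block 4; 70 MB remain.

4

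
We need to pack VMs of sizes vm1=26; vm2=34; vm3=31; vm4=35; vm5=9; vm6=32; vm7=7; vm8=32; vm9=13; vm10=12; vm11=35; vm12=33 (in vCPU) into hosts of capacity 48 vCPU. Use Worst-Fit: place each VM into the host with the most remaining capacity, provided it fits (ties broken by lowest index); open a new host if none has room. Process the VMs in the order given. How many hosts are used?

8

Put vm1 (26 vCPU) in host 1; 22 vCPU remain.
Put vm2 (34 vCPU) in host 2; 14 vCPU remain.
Put vm3 (31 vCPU) in host 3; 17 vCPU remain.
Put vm4 (35 vCPU) in host 4; 13 vCPU remain.
Put vm5 (9 vCPU) in host 1; 13 vCPU remain.
Put vm6 (32 vCPU) in host 5; 16 vCPU remain.
Put vm7 (7 vCPU) in host 3; 10 vCPU remain.
Put vm8 (32 vCPU) in host 6; 16 vCPU remain.
Put vm9 (13 vCPU) in host 5; 3 vCPU remain.
Put vm10 (12 vCPU) in host 6; 4 vCPU remain.
Put vm11 (35 vCPU) in host 7; 13 vCPU remain.
Put vm12 (33 vCPU) in host 8; 15 vCPU remain.
Final hosts: [26,9] [34] [31,7] [35] [32,13] [32,12] [35] [33].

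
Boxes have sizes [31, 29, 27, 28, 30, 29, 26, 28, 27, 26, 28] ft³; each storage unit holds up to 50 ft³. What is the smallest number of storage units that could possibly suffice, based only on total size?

7

Total size = 31 + 29 + 27 + 28 + 30 + 29 + 26 + 28 + 27 + 26 + 28 = 309 ft³.
⌈309 / 50⌉ = 7.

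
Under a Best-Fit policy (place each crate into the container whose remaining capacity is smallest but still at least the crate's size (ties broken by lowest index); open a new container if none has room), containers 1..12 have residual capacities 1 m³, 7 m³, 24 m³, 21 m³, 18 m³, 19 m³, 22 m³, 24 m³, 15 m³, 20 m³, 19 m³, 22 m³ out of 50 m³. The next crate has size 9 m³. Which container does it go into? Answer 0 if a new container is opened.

Containers with room: container 3 (24 m³), container 4 (21 m³), container 5 (18 m³), container 6 (19 m³), container 7 (22 m³), container 8 (24 m³), container 9 (15 m³), container 10 (20 m³), container 11 (19 m³), container 12 (22 m³).
Tightest fit is container 9 with 15 m³ free.

9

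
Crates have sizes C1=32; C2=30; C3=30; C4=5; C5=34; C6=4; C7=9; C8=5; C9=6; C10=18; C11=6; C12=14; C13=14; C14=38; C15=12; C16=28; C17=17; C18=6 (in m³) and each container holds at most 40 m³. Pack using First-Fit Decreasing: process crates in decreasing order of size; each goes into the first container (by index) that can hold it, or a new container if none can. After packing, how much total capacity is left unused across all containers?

Sorted descending: 38, 34, 32, 30, 30, 28, 18, 17, 14, 14, 12, 9, 6, 6, 6, 5, 5, 4.
38 m³ → container 1 (remaining 2 m³)
34 m³ → container 2 (remaining 6 m³)
32 m³ → container 3 (remaining 8 m³)
30 m³ → container 4 (remaining 10 m³)
30 m³ → container 5 (remaining 10 m³)
28 m³ → container 6 (remaining 12 m³)
18 m³ → container 7 (remaining 22 m³)
17 m³ → container 7 (remaining 5 m³)
14 m³ → container 8 (remaining 26 m³)
14 m³ → container 8 (remaining 12 m³)
12 m³ → container 6 (remaining 0 m³)
9 m³ → container 4 (remaining 1 m³)
6 m³ → container 2 (remaining 0 m³)
6 m³ → container 3 (remaining 2 m³)
6 m³ → container 5 (remaining 4 m³)
5 m³ → container 7 (remaining 0 m³)
5 m³ → container 8 (remaining 7 m³)
4 m³ → container 5 (remaining 0 m³)
8 containers × 40 m³ = 320 m³; used 308 m³; unused 12 m³.

12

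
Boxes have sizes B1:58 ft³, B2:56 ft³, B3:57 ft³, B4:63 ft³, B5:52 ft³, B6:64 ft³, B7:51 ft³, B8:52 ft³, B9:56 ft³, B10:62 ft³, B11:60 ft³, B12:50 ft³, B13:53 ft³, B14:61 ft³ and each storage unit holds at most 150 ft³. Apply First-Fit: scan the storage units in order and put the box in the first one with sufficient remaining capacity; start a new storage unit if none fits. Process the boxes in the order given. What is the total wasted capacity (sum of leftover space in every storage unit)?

B1 (58 ft³) → storage unit 1 (remaining 92 ft³)
B2 (56 ft³) → storage unit 1 (remaining 36 ft³)
B3 (57 ft³) → storage unit 2 (remaining 93 ft³)
B4 (63 ft³) → storage unit 2 (remaining 30 ft³)
B5 (52 ft³) → storage unit 3 (remaining 98 ft³)
B6 (64 ft³) → storage unit 3 (remaining 34 ft³)
B7 (51 ft³) → storage unit 4 (remaining 99 ft³)
B8 (52 ft³) → storage unit 4 (remaining 47 ft³)
B9 (56 ft³) → storage unit 5 (remaining 94 ft³)
B10 (62 ft³) → storage unit 5 (remaining 32 ft³)
B11 (60 ft³) → storage unit 6 (remaining 90 ft³)
B12 (50 ft³) → storage unit 6 (remaining 40 ft³)
B13 (53 ft³) → storage unit 7 (remaining 97 ft³)
B14 (61 ft³) → storage unit 7 (remaining 36 ft³)
7 storage units × 150 ft³ = 1050 ft³; used 795 ft³; unused 255 ft³.

255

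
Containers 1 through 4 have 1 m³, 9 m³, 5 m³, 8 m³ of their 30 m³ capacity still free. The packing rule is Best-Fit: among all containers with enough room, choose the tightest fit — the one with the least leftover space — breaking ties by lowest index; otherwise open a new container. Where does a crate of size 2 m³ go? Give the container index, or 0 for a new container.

Containers with room: container 2 (9 m³), container 3 (5 m³), container 4 (8 m³).
Tightest fit is container 3 with 5 m³ free.

3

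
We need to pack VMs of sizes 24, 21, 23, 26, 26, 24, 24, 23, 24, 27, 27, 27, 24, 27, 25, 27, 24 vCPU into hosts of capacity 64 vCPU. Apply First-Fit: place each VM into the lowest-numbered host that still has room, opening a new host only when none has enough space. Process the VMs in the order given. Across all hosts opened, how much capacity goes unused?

153

Put 24 vCPU in host 1; 40 vCPU remain.
Put 21 vCPU in host 1; 19 vCPU remain.
Put 23 vCPU in host 2; 41 vCPU remain.
Put 26 vCPU in host 2; 15 vCPU remain.
Put 26 vCPU in host 3; 38 vCPU remain.
Put 24 vCPU in host 3; 14 vCPU remain.
Put 24 vCPU in host 4; 40 vCPU remain.
Put 23 vCPU in host 4; 17 vCPU remain.
Put 24 vCPU in host 5; 40 vCPU remain.
Put 27 vCPU in host 5; 13 vCPU remain.
Put 27 vCPU in host 6; 37 vCPU remain.
Put 27 vCPU in host 6; 10 vCPU remain.
Put 24 vCPU in host 7; 40 vCPU remain.
Put 27 vCPU in host 7; 13 vCPU remain.
Put 25 vCPU in host 8; 39 vCPU remain.
Put 27 vCPU in host 8; 12 vCPU remain.
Put 24 vCPU in host 9; 40 vCPU remain.
9 hosts × 64 vCPU = 576 vCPU; used 423 vCPU; unused 153 vCPU.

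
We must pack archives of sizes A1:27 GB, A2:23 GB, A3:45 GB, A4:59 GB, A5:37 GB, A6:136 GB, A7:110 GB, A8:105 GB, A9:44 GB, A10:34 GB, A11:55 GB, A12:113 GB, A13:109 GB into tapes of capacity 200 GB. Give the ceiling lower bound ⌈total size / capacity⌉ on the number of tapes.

5 tapes

Total size = 27 + 23 + 45 + 59 + 37 + 136 + 110 + 105 + 44 + 34 + 55 + 113 + 109 = 897 GB.
⌈897 / 200⌉ = 5.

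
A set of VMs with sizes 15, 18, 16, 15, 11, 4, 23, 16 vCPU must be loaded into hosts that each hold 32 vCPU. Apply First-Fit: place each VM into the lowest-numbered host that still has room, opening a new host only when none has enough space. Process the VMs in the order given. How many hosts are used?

15 vCPU → host 1 (remaining 17 vCPU)
18 vCPU → host 2 (remaining 14 vCPU)
16 vCPU → host 1 (remaining 1 vCPU)
15 vCPU → host 3 (remaining 17 vCPU)
11 vCPU → host 2 (remaining 3 vCPU)
4 vCPU → host 3 (remaining 13 vCPU)
23 vCPU → host 4 (remaining 9 vCPU)
16 vCPU → host 5 (remaining 16 vCPU)
Final hosts: [15,16] [18,11] [15,4] [23] [16].

5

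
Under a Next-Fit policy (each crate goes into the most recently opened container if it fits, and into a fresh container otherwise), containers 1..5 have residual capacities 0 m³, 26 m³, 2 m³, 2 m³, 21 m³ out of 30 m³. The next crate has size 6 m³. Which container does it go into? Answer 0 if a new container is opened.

5

Next-Fit only looks at container 5, which has 21 m³ free.
6 m³ fits there.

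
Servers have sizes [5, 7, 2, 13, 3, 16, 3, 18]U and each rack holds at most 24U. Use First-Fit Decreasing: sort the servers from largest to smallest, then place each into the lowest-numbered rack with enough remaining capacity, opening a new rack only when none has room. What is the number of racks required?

3

Sorted descending: 18, 16, 13, 7, 5, 3, 3, 2.
rack 1: place 18U, 6U left
rack 2: place 16U, 8U left
rack 3: place 13U, 11U left
rack 2: place 7U, 1U left
rack 1: place 5U, 1U left
rack 3: place 3U, 8U left
rack 3: place 3U, 5U left
rack 3: place 2U, 3U left
Final racks: [18,5] [16,7] [13,3,3,2].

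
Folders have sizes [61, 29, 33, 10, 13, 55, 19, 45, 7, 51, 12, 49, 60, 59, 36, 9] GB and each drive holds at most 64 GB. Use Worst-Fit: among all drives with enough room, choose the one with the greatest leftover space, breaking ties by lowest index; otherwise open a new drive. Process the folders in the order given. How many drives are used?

Put 61 GB in drive 1; 3 GB remain.
Put 29 GB in drive 2; 35 GB remain.
Put 33 GB in drive 2; 2 GB remain.
Put 10 GB in drive 3; 54 GB remain.
Put 13 GB in drive 3; 41 GB remain.
Put 55 GB in drive 4; 9 GB remain.
Put 19 GB in drive 3; 22 GB remain.
Put 45 GB in drive 5; 19 GB remain.
Put 7 GB in drive 3; 15 GB remain.
Put 51 GB in drive 6; 13 GB remain.
Put 12 GB in drive 5; 7 GB remain.
Put 49 GB in drive 7; 15 GB remain.
Put 60 GB in drive 8; 4 GB remain.
Put 59 GB in drive 9; 5 GB remain.
Put 36 GB in drive 10; 28 GB remain.
Put 9 GB in drive 10; 19 GB remain.

10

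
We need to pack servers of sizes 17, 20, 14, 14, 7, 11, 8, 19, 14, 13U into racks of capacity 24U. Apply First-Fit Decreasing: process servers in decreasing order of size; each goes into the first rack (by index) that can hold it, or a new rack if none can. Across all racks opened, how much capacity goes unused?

Sorted descending: 20, 19, 17, 14, 14, 14, 13, 11, 8, 7.
Put 20U in rack 1; 4U remain.
Put 19U in rack 2; 5U remain.
Put 17U in rack 3; 7U remain.
Put 14U in rack 4; 10U remain.
Put 14U in rack 5; 10U remain.
Put 14U in rack 6; 10U remain.
Put 13U in rack 7; 11U remain.
Put 11U in rack 7; 0U remain.
Put 8U in rack 4; 2U remain.
Put 7U in rack 3; 0U remain.
7 racks × 24U = 168U; used 137U; unused 31U.

31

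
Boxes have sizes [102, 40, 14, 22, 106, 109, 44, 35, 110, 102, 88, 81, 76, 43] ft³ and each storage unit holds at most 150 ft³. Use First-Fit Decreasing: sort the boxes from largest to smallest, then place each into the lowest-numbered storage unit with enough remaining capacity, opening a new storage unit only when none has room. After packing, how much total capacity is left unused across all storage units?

Sorted descending: 110, 109, 106, 102, 102, 88, 81, 76, 44, 43, 40, 35, 22, 14.
Put 110 ft³ in storage unit 1; 40 ft³ remain.
Put 109 ft³ in storage unit 2; 41 ft³ remain.
Put 106 ft³ in storage unit 3; 44 ft³ remain.
Put 102 ft³ in storage unit 4; 48 ft³ remain.
Put 102 ft³ in storage unit 5; 48 ft³ remain.
Put 88 ft³ in storage unit 6; 62 ft³ remain.
Put 81 ft³ in storage unit 7; 69 ft³ remain.
Put 76 ft³ in storage unit 8; 74 ft³ remain.
Put 44 ft³ in storage unit 3; 0 ft³ remain.
Put 43 ft³ in storage unit 4; 5 ft³ remain.
Put 40 ft³ in storage unit 1; 0 ft³ remain.
Put 35 ft³ in storage unit 2; 6 ft³ remain.
Put 22 ft³ in storage unit 5; 26 ft³ remain.
Put 14 ft³ in storage unit 5; 12 ft³ remain.
8 storage units × 150 ft³ = 1200 ft³; used 972 ft³; unused 228 ft³.

228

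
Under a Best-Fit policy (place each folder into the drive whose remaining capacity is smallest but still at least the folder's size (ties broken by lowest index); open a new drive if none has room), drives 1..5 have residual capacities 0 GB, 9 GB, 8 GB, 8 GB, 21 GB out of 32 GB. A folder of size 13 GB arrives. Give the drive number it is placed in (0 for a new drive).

5

Drives with room: drive 5 (21 GB).
Tightest fit is drive 5 with 21 GB free.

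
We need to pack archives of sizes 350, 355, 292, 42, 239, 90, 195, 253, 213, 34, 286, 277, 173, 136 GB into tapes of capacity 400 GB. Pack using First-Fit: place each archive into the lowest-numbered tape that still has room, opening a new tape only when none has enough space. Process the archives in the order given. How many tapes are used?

9 tapes

Put 350 GB in tape 1; 50 GB remain.
Put 355 GB in tape 2; 45 GB remain.
Put 292 GB in tape 3; 108 GB remain.
Put 42 GB in tape 1; 8 GB remain.
Put 239 GB in tape 4; 161 GB remain.
Put 90 GB in tape 3; 18 GB remain.
Put 195 GB in tape 5; 205 GB remain.
Put 253 GB in tape 6; 147 GB remain.
Put 213 GB in tape 7; 187 GB remain.
Put 34 GB in tape 2; 11 GB remain.
Put 286 GB in tape 8; 114 GB remain.
Put 277 GB in tape 9; 123 GB remain.
Put 173 GB in tape 5; 32 GB remain.
Put 136 GB in tape 4; 25 GB remain.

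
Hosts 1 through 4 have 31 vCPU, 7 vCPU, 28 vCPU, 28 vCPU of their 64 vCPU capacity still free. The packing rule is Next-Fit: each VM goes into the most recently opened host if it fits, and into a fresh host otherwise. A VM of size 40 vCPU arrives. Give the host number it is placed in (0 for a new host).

0

Next-Fit only looks at host 4, which has 28 vCPU free.
40 vCPU does not fit, so a new host is opened.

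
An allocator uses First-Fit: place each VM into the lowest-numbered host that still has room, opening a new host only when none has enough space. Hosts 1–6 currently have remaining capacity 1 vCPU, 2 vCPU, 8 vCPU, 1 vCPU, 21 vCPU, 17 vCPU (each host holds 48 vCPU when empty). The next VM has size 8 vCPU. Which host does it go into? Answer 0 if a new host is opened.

3

Hosts with room: host 3 (8 vCPU), host 5 (21 vCPU), host 6 (17 vCPU).
The first with room is host 3.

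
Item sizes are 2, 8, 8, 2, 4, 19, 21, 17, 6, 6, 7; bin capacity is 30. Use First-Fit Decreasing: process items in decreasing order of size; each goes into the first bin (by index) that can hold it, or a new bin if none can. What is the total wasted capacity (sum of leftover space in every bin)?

20

Sorted descending: 21, 19, 17, 8, 8, 7, 6, 6, 4, 2, 2.
bin 1: place 21, 9 left
bin 2: place 19, 11 left
bin 3: place 17, 13 left
bin 1: place 8, 1 left
bin 2: place 8, 3 left
bin 3: place 7, 6 left
bin 3: place 6, 0 left
bin 4: place 6, 24 left
bin 4: place 4, 20 left
bin 2: place 2, 1 left
bin 4: place 2, 18 left
4 bins × 30 = 120; used 100; unused 20.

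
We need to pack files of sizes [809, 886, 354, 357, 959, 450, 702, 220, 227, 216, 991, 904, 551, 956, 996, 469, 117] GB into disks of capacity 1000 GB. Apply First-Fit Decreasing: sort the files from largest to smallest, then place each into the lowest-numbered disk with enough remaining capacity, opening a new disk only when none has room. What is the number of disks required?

11

Sorted descending: 996, 991, 959, 956, 904, 886, 809, 702, 551, 469, 450, 357, 354, 227, 220, 216, 117.
Put 996 GB in disk 1; 4 GB remain.
Put 991 GB in disk 2; 9 GB remain.
Put 959 GB in disk 3; 41 GB remain.
Put 956 GB in disk 4; 44 GB remain.
Put 904 GB in disk 5; 96 GB remain.
Put 886 GB in disk 6; 114 GB remain.
Put 809 GB in disk 7; 191 GB remain.
Put 702 GB in disk 8; 298 GB remain.
Put 551 GB in disk 9; 449 GB remain.
Put 469 GB in disk 10; 531 GB remain.
Put 450 GB in disk 10; 81 GB remain.
Put 357 GB in disk 9; 92 GB remain.
Put 354 GB in disk 11; 646 GB remain.
Put 227 GB in disk 8; 71 GB remain.
Put 220 GB in disk 11; 426 GB remain.
Put 216 GB in disk 11; 210 GB remain.
Put 117 GB in disk 7; 74 GB remain.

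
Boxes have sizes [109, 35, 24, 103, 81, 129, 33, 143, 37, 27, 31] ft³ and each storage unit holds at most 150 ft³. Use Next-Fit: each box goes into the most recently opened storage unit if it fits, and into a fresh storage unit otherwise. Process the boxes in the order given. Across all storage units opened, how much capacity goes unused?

298

storage unit 1: place 109 ft³, 41 ft³ left
storage unit 1: place 35 ft³, 6 ft³ left
storage unit 2: place 24 ft³, 126 ft³ left
storage unit 2: place 103 ft³, 23 ft³ left
storage unit 3: place 81 ft³, 69 ft³ left
storage unit 4: place 129 ft³, 21 ft³ left
storage unit 5: place 33 ft³, 117 ft³ left
storage unit 6: place 143 ft³, 7 ft³ left
storage unit 7: place 37 ft³, 113 ft³ left
storage unit 7: place 27 ft³, 86 ft³ left
storage unit 7: place 31 ft³, 55 ft³ left
7 storage units × 150 ft³ = 1050 ft³; used 752 ft³; unused 298 ft³.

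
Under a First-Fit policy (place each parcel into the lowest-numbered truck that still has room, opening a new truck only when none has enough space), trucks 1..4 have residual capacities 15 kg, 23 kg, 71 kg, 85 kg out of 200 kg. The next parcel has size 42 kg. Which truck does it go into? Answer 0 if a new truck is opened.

3

Trucks with room: truck 3 (71 kg), truck 4 (85 kg).
The first with room is truck 3.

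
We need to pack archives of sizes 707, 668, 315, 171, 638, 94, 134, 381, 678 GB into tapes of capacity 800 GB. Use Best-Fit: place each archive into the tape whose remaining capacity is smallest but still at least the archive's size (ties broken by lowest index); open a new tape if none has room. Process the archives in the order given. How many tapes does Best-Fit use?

6

Put 707 GB in tape 1; 93 GB remain.
Put 668 GB in tape 2; 132 GB remain.
Put 315 GB in tape 3; 485 GB remain.
Put 171 GB in tape 3; 314 GB remain.
Put 638 GB in tape 4; 162 GB remain.
Put 94 GB in tape 2; 38 GB remain.
Put 134 GB in tape 4; 28 GB remain.
Put 381 GB in tape 5; 419 GB remain.
Put 678 GB in tape 6; 122 GB remain.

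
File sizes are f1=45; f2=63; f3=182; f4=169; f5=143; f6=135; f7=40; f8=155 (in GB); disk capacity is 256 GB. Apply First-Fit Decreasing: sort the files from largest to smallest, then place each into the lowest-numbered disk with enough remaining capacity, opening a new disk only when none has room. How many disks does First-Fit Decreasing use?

5

Sorted descending: 182, 169, 155, 143, 135, 63, 45, 40.
182 GB → disk 1 (remaining 74 GB)
169 GB → disk 2 (remaining 87 GB)
155 GB → disk 3 (remaining 101 GB)
143 GB → disk 4 (remaining 113 GB)
135 GB → disk 5 (remaining 121 GB)
63 GB → disk 1 (remaining 11 GB)
45 GB → disk 2 (remaining 42 GB)
40 GB → disk 2 (remaining 2 GB)
Final disks: [182,63] [169,45,40] [155] [143] [135].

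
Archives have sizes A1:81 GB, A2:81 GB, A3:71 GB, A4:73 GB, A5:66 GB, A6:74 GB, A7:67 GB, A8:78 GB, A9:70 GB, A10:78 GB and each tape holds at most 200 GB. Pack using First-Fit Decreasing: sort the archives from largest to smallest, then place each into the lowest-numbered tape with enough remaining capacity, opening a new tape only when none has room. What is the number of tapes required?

Sorted descending: 81, 81, 78, 78, 74, 73, 71, 70, 67, 66.
tape 1: place 81 GB, 119 GB left
tape 1: place 81 GB, 38 GB left
tape 2: place 78 GB, 122 GB left
tape 2: place 78 GB, 44 GB left
tape 3: place 74 GB, 126 GB left
tape 3: place 73 GB, 53 GB left
tape 4: place 71 GB, 129 GB left
tape 4: place 70 GB, 59 GB left
tape 5: place 67 GB, 133 GB left
tape 5: place 66 GB, 67 GB left
Final tapes: [81,81] [78,78] [74,73] [71,70] [67,66].

5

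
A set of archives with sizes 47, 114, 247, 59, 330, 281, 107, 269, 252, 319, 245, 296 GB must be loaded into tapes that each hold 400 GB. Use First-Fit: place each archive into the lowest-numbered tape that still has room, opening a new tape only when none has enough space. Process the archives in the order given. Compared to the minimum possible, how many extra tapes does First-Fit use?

First-Fit: [47,114,59,107] [247] [330] [281] [269] [252] [319] [245] [296] → 9 tapes.
8 archives exceed 200 GB (half the capacity), and no two of those can share a tape, so at least 8 tapes are needed.
An optimal packing achieves that bound: [330,59] [319,47] [296] [281,114] [269,107] [252] [247] [245] → 8 tapes.
Excess: 9 − 8 = 1.

1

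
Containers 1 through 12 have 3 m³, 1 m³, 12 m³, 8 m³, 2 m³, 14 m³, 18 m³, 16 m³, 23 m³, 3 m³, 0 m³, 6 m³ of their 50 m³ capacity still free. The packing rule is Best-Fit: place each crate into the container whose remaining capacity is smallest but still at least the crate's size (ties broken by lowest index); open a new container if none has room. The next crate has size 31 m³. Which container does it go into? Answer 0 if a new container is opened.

0

No container has ≥ 31 m³ free, so a new container is opened.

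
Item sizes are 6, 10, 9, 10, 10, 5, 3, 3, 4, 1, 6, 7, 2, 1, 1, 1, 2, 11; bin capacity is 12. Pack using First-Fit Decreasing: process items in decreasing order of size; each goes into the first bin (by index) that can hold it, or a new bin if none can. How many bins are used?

Sorted descending: 11, 10, 10, 10, 9, 7, 6, 6, 5, 4, 3, 3, 2, 2, 1, 1, 1, 1.
Put 11 in bin 1; 1 remain.
Put 10 in bin 2; 2 remain.
Put 10 in bin 3; 2 remain.
Put 10 in bin 4; 2 remain.
Put 9 in bin 5; 3 remain.
Put 7 in bin 6; 5 remain.
Put 6 in bin 7; 6 remain.
Put 6 in bin 7; 0 remain.
Put 5 in bin 6; 0 remain.
Put 4 in bin 8; 8 remain.
Put 3 in bin 5; 0 remain.
Put 3 in bin 8; 5 remain.
Put 2 in bin 2; 0 remain.
Put 2 in bin 3; 0 remain.
Put 1 in bin 1; 0 remain.
Put 1 in bin 4; 1 remain.
Put 1 in bin 4; 0 remain.
Put 1 in bin 8; 4 remain.
Final bins: [11,1] [10,2] [10,2] [10,1,1] [9,3] [7,5] [6,6] [4,3,1].

8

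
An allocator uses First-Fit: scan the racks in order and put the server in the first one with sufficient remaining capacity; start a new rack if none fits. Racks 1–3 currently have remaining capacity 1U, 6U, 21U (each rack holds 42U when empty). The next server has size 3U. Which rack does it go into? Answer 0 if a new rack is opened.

2

Racks with room: rack 2 (6U), rack 3 (21U).
The first with room is rack 2.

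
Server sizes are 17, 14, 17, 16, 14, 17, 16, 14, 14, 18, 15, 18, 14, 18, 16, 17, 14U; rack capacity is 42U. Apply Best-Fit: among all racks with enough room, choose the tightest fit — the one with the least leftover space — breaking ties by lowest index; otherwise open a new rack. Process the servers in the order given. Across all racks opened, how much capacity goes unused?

109

rack 1: place 17U, 25U left
rack 1: place 14U, 11U left
rack 2: place 17U, 25U left
rack 2: place 16U, 9U left
rack 3: place 14U, 28U left
rack 3: place 17U, 11U left
rack 4: place 16U, 26U left
rack 4: place 14U, 12U left
rack 5: place 14U, 28U left
rack 5: place 18U, 10U left
rack 6: place 15U, 27U left
rack 6: place 18U, 9U left
rack 7: place 14U, 28U left
rack 7: place 18U, 10U left
rack 8: place 16U, 26U left
rack 8: place 17U, 9U left
rack 9: place 14U, 28U left
9 racks × 42U = 378U; used 269U; unused 109U.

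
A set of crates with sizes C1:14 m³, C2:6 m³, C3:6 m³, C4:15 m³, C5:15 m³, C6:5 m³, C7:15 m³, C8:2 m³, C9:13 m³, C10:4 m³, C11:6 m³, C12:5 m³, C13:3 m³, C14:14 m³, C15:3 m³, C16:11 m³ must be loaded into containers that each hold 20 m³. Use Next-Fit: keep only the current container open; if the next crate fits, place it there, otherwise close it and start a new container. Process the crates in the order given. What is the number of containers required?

container 1: place C1 (14 m³), 6 m³ left
container 1: place C2 (6 m³), 0 m³ left
container 2: place C3 (6 m³), 14 m³ left
container 3: place C4 (15 m³), 5 m³ left
container 4: place C5 (15 m³), 5 m³ left
container 4: place C6 (5 m³), 0 m³ left
container 5: place C7 (15 m³), 5 m³ left
container 5: place C8 (2 m³), 3 m³ left
container 6: place C9 (13 m³), 7 m³ left
container 6: place C10 (4 m³), 3 m³ left
container 7: place C11 (6 m³), 14 m³ left
container 7: place C12 (5 m³), 9 m³ left
container 7: place C13 (3 m³), 6 m³ left
container 8: place C14 (14 m³), 6 m³ left
container 8: place C15 (3 m³), 3 m³ left
container 9: place C16 (11 m³), 9 m³ left

9 containers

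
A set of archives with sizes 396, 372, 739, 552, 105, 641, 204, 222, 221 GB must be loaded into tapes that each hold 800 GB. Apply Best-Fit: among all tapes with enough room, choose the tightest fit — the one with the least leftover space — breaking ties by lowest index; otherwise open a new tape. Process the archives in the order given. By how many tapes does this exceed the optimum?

0

Best-Fit: [396,372] [739] [552,105] [641] [204,222,221] → 5 tapes.
Total size 3452 GB; any packing needs at least ⌈3452/800⌉ = 5 tapes.
So 5 is already optimal.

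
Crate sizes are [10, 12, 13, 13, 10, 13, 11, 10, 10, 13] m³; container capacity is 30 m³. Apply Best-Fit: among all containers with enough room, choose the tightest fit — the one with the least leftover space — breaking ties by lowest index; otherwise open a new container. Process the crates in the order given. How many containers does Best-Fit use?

10 m³ → container 1 (remaining 20 m³)
12 m³ → container 1 (remaining 8 m³)
13 m³ → container 2 (remaining 17 m³)
13 m³ → container 2 (remaining 4 m³)
10 m³ → container 3 (remaining 20 m³)
13 m³ → container 3 (remaining 7 m³)
11 m³ → container 4 (remaining 19 m³)
10 m³ → container 4 (remaining 9 m³)
10 m³ → container 5 (remaining 20 m³)
13 m³ → container 5 (remaining 7 m³)

5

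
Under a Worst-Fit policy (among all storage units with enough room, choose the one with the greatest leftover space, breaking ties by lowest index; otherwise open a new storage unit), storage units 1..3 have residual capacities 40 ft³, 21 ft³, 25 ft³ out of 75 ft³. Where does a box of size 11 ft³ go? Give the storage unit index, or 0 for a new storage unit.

1

Storage units with room: storage unit 1 (40 ft³), storage unit 2 (21 ft³), storage unit 3 (25 ft³).
Most room is storage unit 1 with 40 ft³ free.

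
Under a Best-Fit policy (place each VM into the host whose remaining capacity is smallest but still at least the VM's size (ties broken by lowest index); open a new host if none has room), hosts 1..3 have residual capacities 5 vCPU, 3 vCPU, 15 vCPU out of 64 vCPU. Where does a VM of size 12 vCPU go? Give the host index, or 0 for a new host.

Hosts with room: host 3 (15 vCPU).
Tightest fit is host 3 with 15 vCPU free.

3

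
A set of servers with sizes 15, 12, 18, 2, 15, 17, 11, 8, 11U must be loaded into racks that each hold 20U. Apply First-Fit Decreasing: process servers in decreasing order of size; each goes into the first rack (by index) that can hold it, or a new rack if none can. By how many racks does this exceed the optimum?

First-Fit Decreasing: [18,2] [17] [15] [15] [12,8] [11] [11] → 7 racks.
7 servers exceed 10U (half the capacity), and no two of those can share a rack, so at least 7 racks are needed.
So 7 is already optimal.

0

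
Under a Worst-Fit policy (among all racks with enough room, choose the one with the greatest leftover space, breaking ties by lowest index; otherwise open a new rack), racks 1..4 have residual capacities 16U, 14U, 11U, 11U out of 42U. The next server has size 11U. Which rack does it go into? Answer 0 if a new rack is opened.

Racks with room: rack 1 (16U), rack 2 (14U), rack 3 (11U), rack 4 (11U).
Most room is rack 1 with 16U free.

1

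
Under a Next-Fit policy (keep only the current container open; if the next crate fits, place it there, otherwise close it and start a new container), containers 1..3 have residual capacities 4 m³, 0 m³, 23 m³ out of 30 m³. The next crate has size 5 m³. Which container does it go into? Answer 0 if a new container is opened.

Next-Fit only looks at container 3, which has 23 m³ free.
5 m³ fits there.

3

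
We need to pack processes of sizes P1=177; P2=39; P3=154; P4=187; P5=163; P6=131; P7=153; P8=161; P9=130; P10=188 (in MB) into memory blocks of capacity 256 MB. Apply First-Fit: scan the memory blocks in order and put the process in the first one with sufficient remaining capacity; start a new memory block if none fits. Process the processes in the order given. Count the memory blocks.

Put P1 (177 MB) in memory block 1; 79 MB remain.
Put P2 (39 MB) in memory block 1; 40 MB remain.
Put P3 (154 MB) in memory block 2; 102 MB remain.
Put P4 (187 MB) in memory block 3; 69 MB remain.
Put P5 (163 MB) in memory block 4; 93 MB remain.
Put P6 (131 MB) in memory block 5; 125 MB remain.
Put P7 (153 MB) in memory block 6; 103 MB remain.
Put P8 (161 MB) in memory block 7; 95 MB remain.
Put P9 (130 MB) in memory block 8; 126 MB remain.
Put P10 (188 MB) in memory block 9; 68 MB remain.

9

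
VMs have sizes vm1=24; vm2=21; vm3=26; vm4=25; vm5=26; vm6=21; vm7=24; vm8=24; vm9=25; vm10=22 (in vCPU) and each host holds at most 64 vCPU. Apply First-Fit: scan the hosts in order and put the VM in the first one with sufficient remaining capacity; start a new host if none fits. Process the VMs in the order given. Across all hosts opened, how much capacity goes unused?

82

host 1: place vm1 (24 vCPU), 40 vCPU left
host 1: place vm2 (21 vCPU), 19 vCPU left
host 2: place vm3 (26 vCPU), 38 vCPU left
host 2: place vm4 (25 vCPU), 13 vCPU left
host 3: place vm5 (26 vCPU), 38 vCPU left
host 3: place vm6 (21 vCPU), 17 vCPU left
host 4: place vm7 (24 vCPU), 40 vCPU left
host 4: place vm8 (24 vCPU), 16 vCPU left
host 5: place vm9 (25 vCPU), 39 vCPU left
host 5: place vm10 (22 vCPU), 17 vCPU left
5 hosts × 64 vCPU = 320 vCPU; used 238 vCPU; unused 82 vCPU.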